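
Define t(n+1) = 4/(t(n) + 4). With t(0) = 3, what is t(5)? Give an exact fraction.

188/227

t(1) = 4/(3 + 4) = 4/7.
t(2) = 4/(4/7 + 4) = 7/8.
t(3) = 4/(7/8 + 4) = 32/39.
t(4) = 4/(32/39 + 4) = 39/47.
t(5) = 4/(39/47 + 4) = 188/227.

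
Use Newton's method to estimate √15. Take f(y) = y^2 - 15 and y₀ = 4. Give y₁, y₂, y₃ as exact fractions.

y₁ = 31/8, y₂ = 1921/496, y₃ = 7380481/1905632

f'(y) = 2y.
f(4) = 1, f'(4) = 8, so y₁ = 4 - 1/8 = 31/8.
f(31/8) = 1/64, f'(31/8) = 31/4, so y₂ = (31/8) - (1/64)/(31/4) = 1921/496.
f(1921/496) = 1/246016, f'(1921/496) = 1921/248, so y₃ = (1921/496) - (1/246016)/(1921/248) = 7380481/1905632.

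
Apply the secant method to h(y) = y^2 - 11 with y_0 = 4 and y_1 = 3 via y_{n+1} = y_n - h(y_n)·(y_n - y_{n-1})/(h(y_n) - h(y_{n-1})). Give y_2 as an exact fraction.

23/7

h(4) = 5, h(3) = -2. y_2 = 3 - (-2)·(3 - 4)/((-2) - 5) = 23/7.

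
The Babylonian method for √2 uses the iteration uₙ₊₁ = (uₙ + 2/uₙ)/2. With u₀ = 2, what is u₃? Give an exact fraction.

577/408

u₁ = (2 + 2/2)/2 = 3/2.
u₂ = (3/2 + 2/(3/2))/2 = 17/12.
u₃ = (17/12 + 2/(17/12))/2 = 577/408.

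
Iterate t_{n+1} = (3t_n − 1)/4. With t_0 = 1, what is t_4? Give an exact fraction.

−47/128

t_1 = (3·1 − 1)/4 = 1/2.
t_2 = (3·(1/2) − 1)/4 = 1/8.
t_3 = (3·(1/8) − 1)/4 = −5/32.
t_4 = (3·(−5/32) − 1)/4 = −47/128.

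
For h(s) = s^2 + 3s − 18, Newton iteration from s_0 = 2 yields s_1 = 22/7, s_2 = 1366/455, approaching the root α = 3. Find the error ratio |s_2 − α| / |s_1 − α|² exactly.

7/65

s_1 − α = 22/7 − 3 = 1/7, so |s_1 − α| = 1/7.
s_2 − α = 1366/455 − 3 = 1/455, so |s_2 − α| = 1/455.
|s_1 − α|² = 1/49.
Ratio = (1/455) / (1/49) = 7/65.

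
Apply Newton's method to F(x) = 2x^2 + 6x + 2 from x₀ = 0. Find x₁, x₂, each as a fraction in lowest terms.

x₁ = -1/3, x₂ = -8/21

F'(x) = 4x + 6.
F(0) = 2, F'(0) = 6, so x₁ = 0 - 2/6 = -1/3.
F(-1/3) = 2/9, F'(-1/3) = 14/3, so x₂ = (-1/3) - (2/9)/(14/3) = -8/21.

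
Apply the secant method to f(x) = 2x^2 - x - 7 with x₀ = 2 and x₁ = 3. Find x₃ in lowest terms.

177/83

f(2) = -1, f(3) = 8. x₂ = 3 - 8·(3 - 2)/(8 - (-1)) = 19/9.
f(3) = 8, f(19/9) = -16/81. x₃ = (19/9) - (-16/81)·((19/9) - 3)/((-16/81) - 8) = 177/83.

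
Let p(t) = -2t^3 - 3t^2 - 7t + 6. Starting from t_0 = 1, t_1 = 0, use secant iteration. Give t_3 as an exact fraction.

p(1) = -6, p(0) = 6. t_2 = 0 - 6·(0 - 1)/(6 - (-6)) = 1/2.
p(0) = 6, p(1/2) = 3/2. t_3 = (1/2) - (3/2)·((1/2) - 0)/((3/2) - 6) = 2/3.

2/3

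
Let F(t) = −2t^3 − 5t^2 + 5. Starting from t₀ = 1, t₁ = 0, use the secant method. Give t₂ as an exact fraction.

5/7

F(1) = −2, F(0) = 5. t₂ = 0 − 5·(0 − 1)/(5 − (−2)) = 5/7.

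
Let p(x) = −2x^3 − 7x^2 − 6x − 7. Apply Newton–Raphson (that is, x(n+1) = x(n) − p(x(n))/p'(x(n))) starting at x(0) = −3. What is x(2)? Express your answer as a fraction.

p'(x) = −6x^2 − 14x − 6.
p(−3) = 2, p'(−3) = −18, so x(1) = (−3) − 2/(−18) = −26/9.
p(−26/9) = 97/729, p'(−26/9) = −422/27, so x(2) = (−26/9) − (97/729)/(−422/27) = −32819/11394.

−32819/11394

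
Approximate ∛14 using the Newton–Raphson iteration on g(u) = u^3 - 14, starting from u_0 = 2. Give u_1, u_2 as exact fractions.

u_1 = 5/2, u_2 = 181/75

g'(u) = 3u^2.
g(2) = -6, g'(2) = 12, so u_1 = 2 - (-6)/12 = 5/2.
g(5/2) = 13/8, g'(5/2) = 75/4, so u_2 = (5/2) - (13/8)/(75/4) = 181/75.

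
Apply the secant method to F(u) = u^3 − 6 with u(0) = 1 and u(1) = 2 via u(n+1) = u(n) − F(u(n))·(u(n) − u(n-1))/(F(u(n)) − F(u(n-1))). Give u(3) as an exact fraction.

459/254

F(1) = −5, F(2) = 2. u(2) = 2 − 2·(2 − 1)/(2 − (−5)) = 12/7.
F(2) = 2, F(12/7) = −330/343. u(3) = (12/7) − (−330/343)·((12/7) − 2)/((−330/343) − 2) = 459/254.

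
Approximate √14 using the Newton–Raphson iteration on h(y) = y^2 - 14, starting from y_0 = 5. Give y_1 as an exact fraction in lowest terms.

39/10

h'(y) = 2y.
h(5) = 11, h'(5) = 10, so y_1 = 5 - 11/10 = 39/10.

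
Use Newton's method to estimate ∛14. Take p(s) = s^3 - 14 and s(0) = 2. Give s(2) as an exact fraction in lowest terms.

181/75

p'(s) = 3s^2.
p(2) = -6, p'(2) = 12, so s(1) = 2 - (-6)/12 = 5/2.
p(5/2) = 13/8, p'(5/2) = 75/4, so s(2) = (5/2) - (13/8)/(75/4) = 181/75.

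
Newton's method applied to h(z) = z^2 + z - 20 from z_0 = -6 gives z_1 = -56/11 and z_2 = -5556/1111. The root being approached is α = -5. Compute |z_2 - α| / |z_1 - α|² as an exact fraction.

11/101

z_1 - α = -56/11 - (-5) = -56/11 + 5 = -1/11, so |z_1 - α| = 1/11.
z_2 - α = -5556/1111 - (-5) = -5556/1111 + 5 = -1/1111, so |z_2 - α| = 1/1111.
|z_1 - α|² = 1/121.
Ratio = (1/1111) / (1/121) = 11/101.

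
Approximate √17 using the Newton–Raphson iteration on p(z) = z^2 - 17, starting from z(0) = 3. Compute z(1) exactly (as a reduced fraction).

p'(z) = 2z.
p(3) = -8, p'(3) = 6, so z(1) = 3 - (-8)/6 = 13/3.

13/3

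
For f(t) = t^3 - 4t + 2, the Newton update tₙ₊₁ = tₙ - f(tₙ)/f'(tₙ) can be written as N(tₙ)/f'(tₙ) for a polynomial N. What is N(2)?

f'(t) = 3t^2 - 4.
N(t) = t·f'(t) - f(t) = t·(3t^2 - 4) - (t^3 - 4t + 2) = 2t^3 - 2.
N(2) = 14.

14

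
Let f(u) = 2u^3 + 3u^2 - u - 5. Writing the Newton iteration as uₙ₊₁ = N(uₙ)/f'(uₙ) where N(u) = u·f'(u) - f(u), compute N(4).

f'(u) = 6u^2 + 6u - 1.
N(u) = u·f'(u) - f(u) = u·(6u^2 + 6u - 1) - (2u^3 + 3u^2 - u - 5) = 4u^3 + 3u^2 + 5.
N(4) = 309.

309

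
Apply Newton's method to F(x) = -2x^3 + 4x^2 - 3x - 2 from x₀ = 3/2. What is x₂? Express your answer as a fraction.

F'(x) = -6x^2 + 8x - 3.
F(3/2) = -17/4, F'(3/2) = -9/2, so x₁ = (3/2) - (-17/4)/(-9/2) = 5/9.
F(5/9) = -2023/729, F'(5/9) = -11/27, so x₂ = (5/9) - (-2023/729)/(-11/27) = -1858/297.

-1858/297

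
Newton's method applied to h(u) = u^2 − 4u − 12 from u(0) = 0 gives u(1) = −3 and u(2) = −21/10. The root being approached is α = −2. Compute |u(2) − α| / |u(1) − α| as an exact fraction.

u(1) − α = −3 − (−2) = −3 + 2 = −1, so |u(1) − α| = 1.
u(2) − α = −21/10 − (−2) = −21/10 + 2 = −1/10, so |u(2) − α| = 1/10.
Ratio = (1/10) / 1 = 1/10.

1/10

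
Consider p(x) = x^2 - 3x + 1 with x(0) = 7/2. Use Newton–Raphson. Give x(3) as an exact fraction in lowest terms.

2677777/1022784

p'(x) = 2x - 3.
p(7/2) = 11/4, p'(7/2) = 4, so x(1) = (7/2) - (11/4)/4 = 45/16.
p(45/16) = 121/256, p'(45/16) = 21/8, so x(2) = (45/16) - (121/256)/(21/8) = 1769/672.
p(1769/672) = 14641/451584, p'(1769/672) = 761/336, so x(3) = (1769/672) - (14641/451584)/(761/336) = 2677777/1022784.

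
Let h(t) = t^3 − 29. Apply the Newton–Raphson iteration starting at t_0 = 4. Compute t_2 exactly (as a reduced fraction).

h'(t) = 3t^2.
h(4) = 35, h'(4) = 48, so t_1 = 4 − 35/48 = 157/48.
h(157/48) = 662725/110592, h'(157/48) = 24649/768, so t_2 = (157/48) − (662725/110592)/(24649/768) = 5473477/1774728.

5473477/1774728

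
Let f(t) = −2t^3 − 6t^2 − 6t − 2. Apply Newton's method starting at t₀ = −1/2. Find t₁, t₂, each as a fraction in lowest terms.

f'(t) = −6t^2 − 12t − 6.
f(−1/2) = −1/4, f'(−1/2) = −3/2, so t₁ = (−1/2) − (−1/4)/(−3/2) = −2/3.
f(−2/3) = −2/27, f'(−2/3) = −2/3, so t₂ = (−2/3) − (−2/27)/(−2/3) = −7/9.

t₁ = −2/3, t₂ = −7/9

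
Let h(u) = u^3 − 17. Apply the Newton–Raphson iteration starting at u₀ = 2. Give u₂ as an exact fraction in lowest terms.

625/242

h'(u) = 3u^2.
h(2) = −9, h'(2) = 12, so u₁ = 2 − (−9)/12 = 11/4.
h(11/4) = 243/64, h'(11/4) = 363/16, so u₂ = (11/4) − (243/64)/(363/16) = 625/242.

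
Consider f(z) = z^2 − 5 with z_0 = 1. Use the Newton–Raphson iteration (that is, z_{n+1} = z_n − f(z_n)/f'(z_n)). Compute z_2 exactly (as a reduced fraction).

f'(z) = 2z.
f(1) = −4, f'(1) = 2, so z_1 = 1 − (−4)/2 = 3.
f(3) = 4, f'(3) = 6, so z_2 = 3 − 4/6 = 7/3.

7/3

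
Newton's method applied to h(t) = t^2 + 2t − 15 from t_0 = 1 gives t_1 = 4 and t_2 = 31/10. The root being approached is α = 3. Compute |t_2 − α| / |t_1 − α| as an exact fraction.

t_1 − α = 4 − 3 = 1, so |t_1 − α| = 1.
t_2 − α = 31/10 − 3 = 1/10, so |t_2 − α| = 1/10.
Ratio = (1/10) / 1 = 1/10.

1/10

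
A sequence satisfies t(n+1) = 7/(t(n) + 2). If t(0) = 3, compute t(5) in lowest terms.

t(1) = 7/(3 + 2) = 7/5.
t(2) = 7/(7/5 + 2) = 35/17.
t(3) = 7/(35/17 + 2) = 119/69.
t(4) = 7/(119/69 + 2) = 483/257.
t(5) = 7/(483/257 + 2) = 1799/997.

1799/997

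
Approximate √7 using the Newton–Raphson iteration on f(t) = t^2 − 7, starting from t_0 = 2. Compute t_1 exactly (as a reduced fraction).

f'(t) = 2t.
f(2) = −3, f'(2) = 4, so t_1 = 2 − (−3)/4 = 11/4.

11/4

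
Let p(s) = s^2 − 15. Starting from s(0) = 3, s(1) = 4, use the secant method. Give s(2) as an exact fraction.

p(3) = −6, p(4) = 1. s(2) = 4 − 1·(4 − 3)/(1 − (−6)) = 27/7.

27/7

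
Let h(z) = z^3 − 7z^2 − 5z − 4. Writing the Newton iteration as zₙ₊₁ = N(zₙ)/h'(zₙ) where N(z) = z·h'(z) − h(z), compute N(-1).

−5

h'(z) = 3z^2 − 14z − 5.
N(z) = z·h'(z) − h(z) = z·(3z^2 − 14z − 5) − (z^3 − 7z^2 − 5z − 4) = 2z^3 − 7z^2 + 4.
N(-1) = −5.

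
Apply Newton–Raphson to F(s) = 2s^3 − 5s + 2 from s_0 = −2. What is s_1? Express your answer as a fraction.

F'(s) = 6s^2 − 5.
F(−2) = −4, F'(−2) = 19, so s_1 = (−2) − (−4)/19 = −34/19.

−34/19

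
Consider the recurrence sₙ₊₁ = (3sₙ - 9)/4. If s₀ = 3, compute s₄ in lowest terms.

s₁ = (3·3 - 9)/4 = 0.
s₂ = (3·0 - 9)/4 = -9/4.
s₃ = (3·(-9/4) - 9)/4 = -63/16.
s₄ = (3·(-63/16) - 9)/4 = -333/64.

-333/64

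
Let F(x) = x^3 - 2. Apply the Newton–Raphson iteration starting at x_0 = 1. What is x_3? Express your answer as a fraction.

F'(x) = 3x^2.
F(1) = -1, F'(1) = 3, so x_1 = 1 - (-1)/3 = 4/3.
F(4/3) = 10/27, F'(4/3) = 16/3, so x_2 = (4/3) - (10/27)/(16/3) = 91/72.
F(91/72) = 7075/373248, F'(91/72) = 8281/1728, so x_3 = (91/72) - (7075/373248)/(8281/1728) = 1126819/894348.

1126819/894348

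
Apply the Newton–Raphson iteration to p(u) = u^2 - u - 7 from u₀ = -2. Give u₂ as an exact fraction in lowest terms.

-296/135

p'(u) = 2u - 1.
p(-2) = -1, p'(-2) = -5, so u₁ = (-2) - (-1)/(-5) = -11/5.
p(-11/5) = 1/25, p'(-11/5) = -27/5, so u₂ = (-11/5) - (1/25)/(-27/5) = -296/135.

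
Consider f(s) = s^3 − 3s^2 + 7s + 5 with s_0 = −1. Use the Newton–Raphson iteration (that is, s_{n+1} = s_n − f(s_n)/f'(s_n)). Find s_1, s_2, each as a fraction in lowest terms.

s_1 = −5/8, s_2 = −1705/3052

f'(s) = 3s^2 − 6s + 7.
f(−1) = −6, f'(−1) = 16, so s_1 = (−1) − (−6)/16 = −5/8.
f(−5/8) = −405/512, f'(−5/8) = 763/64, so s_2 = (−5/8) − (−405/512)/(763/64) = −1705/3052.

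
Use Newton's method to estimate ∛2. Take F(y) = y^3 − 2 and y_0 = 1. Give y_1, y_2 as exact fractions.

F'(y) = 3y^2.
F(1) = −1, F'(1) = 3, so y_1 = 1 − (−1)/3 = 4/3.
F(4/3) = 10/27, F'(4/3) = 16/3, so y_2 = (4/3) − (10/27)/(16/3) = 91/72.

y_1 = 4/3, y_2 = 91/72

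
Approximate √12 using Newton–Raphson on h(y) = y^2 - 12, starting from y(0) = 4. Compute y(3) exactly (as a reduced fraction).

18817/5432

h'(y) = 2y.
h(4) = 4, h'(4) = 8, so y(1) = 4 - 4/8 = 7/2.
h(7/2) = 1/4, h'(7/2) = 7, so y(2) = (7/2) - (1/4)/7 = 97/28.
h(97/28) = 1/784, h'(97/28) = 97/14, so y(3) = (97/28) - (1/784)/(97/14) = 18817/5432.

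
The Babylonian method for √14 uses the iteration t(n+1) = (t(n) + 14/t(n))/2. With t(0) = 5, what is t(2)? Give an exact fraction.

t(1) = (5 + 14/5)/2 = 39/10.
t(2) = (39/10 + 14/(39/10))/2 = 2921/780.

2921/780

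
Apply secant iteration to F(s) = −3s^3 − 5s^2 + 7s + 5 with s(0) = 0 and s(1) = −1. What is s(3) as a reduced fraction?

F(0) = 5, F(−1) = −4. s(2) = (−1) − (−4)·((−1) − 0)/((−4) − 5) = −5/9.
F(−1) = −4, F(−5/9) = 20/243. s(3) = (−5/9) − (20/243)·((−5/9) − (−1))/((20/243) − (−4)) = −35/62.

−35/62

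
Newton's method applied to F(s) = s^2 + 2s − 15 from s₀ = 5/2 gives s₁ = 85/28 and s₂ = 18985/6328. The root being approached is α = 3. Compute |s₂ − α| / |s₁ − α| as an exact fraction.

1/226

s₁ − α = 85/28 − 3 = 1/28, so |s₁ − α| = 1/28.
s₂ − α = 18985/6328 − 3 = 1/6328, so |s₂ − α| = 1/6328.
Ratio = (1/6328) / (1/28) = 1/226.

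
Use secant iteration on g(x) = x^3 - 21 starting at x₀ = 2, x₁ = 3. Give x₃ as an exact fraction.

g(2) = -13, g(3) = 6. x₂ = 3 - 6·(3 - 2)/(6 - (-13)) = 51/19.
g(3) = 6, g(51/19) = -11388/6859. x₃ = (51/19) - (-11388/6859)·((51/19) - 3)/((-11388/6859) - 6) = 8035/2919.

8035/2919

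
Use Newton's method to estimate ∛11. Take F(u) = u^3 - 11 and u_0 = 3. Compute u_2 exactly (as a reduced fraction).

F'(u) = 3u^2.
F(3) = 16, F'(3) = 27, so u_1 = 3 - 16/27 = 65/27.
F(65/27) = 58112/19683, F'(65/27) = 4225/243, so u_2 = (65/27) - (58112/19683)/(4225/243) = 765763/342225.

765763/342225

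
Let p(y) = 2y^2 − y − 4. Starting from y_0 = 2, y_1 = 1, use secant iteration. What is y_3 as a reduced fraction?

p(2) = 2, p(1) = −3. y_2 = 1 − (−3)·(1 − 2)/((−3) − 2) = 8/5.
p(1) = −3, p(8/5) = −12/25. y_3 = (8/5) − (−12/25)·((8/5) − 1)/((−12/25) − (−3)) = 12/7.

12/7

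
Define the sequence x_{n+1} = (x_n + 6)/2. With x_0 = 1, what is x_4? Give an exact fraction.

x_1 = (1 + 6)/2 = 7/2.
x_2 = ((7/2) + 6)/2 = 19/4.
x_3 = ((19/4) + 6)/2 = 43/8.
x_4 = ((43/8) + 6)/2 = 91/16.

91/16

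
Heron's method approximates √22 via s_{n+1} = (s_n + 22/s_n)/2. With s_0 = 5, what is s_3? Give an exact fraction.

s_1 = (5 + 22/5)/2 = 47/10.
s_2 = (47/10 + 22/(47/10))/2 = 4409/940.
s_3 = (4409/940 + 22/(4409/940))/2 = 38878481/8288920.

38878481/8288920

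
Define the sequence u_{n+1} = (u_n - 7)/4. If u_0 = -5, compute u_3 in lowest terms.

-19/8

u_1 = ((-5) - 7)/4 = -3.
u_2 = ((-3) - 7)/4 = -5/2.
u_3 = ((-5/2) - 7)/4 = -19/8.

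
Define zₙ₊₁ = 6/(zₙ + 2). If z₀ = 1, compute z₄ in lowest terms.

z₁ = 6/(1 + 2) = 2.
z₂ = 6/(2 + 2) = 3/2.
z₃ = 6/(3/2 + 2) = 12/7.
z₄ = 6/(12/7 + 2) = 21/13.

21/13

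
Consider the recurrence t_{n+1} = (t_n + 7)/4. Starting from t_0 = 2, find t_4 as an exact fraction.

597/256

t_1 = (2 + 7)/4 = 9/4.
t_2 = ((9/4) + 7)/4 = 37/16.
t_3 = ((37/16) + 7)/4 = 149/64.
t_4 = ((149/64) + 7)/4 = 597/256.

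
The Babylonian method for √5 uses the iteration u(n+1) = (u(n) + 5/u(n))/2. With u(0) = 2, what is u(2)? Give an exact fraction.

u(1) = (2 + 5/2)/2 = 9/4.
u(2) = (9/4 + 5/(9/4))/2 = 161/72.

161/72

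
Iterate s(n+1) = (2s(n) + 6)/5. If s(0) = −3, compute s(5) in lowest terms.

s(1) = (2·(−3) + 6)/5 = 0.
s(2) = (2·0 + 6)/5 = 6/5.
s(3) = (2·(6/5) + 6)/5 = 42/25.
s(4) = (2·(42/25) + 6)/5 = 234/125.
s(5) = (2·(234/125) + 6)/5 = 1218/625.

1218/625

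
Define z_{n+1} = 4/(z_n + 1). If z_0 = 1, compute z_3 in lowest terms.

12/7

z_1 = 4/(1 + 1) = 2.
z_2 = 4/(2 + 1) = 4/3.
z_3 = 4/(4/3 + 1) = 12/7.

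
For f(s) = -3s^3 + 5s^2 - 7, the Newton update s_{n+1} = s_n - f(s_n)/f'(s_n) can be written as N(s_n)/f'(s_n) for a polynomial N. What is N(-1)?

f'(s) = -9s^2 + 10s.
N(s) = s·f'(s) - f(s) = s·(-9s^2 + 10s) - (-3s^3 + 5s^2 - 7) = -6s^3 + 5s^2 + 7.
N(-1) = 18.

18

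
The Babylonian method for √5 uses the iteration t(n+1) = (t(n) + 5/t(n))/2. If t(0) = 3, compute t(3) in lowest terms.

2207/987

t(1) = (3 + 5/3)/2 = 7/3.
t(2) = (7/3 + 5/(7/3))/2 = 47/21.
t(3) = (47/21 + 5/(47/21))/2 = 2207/987.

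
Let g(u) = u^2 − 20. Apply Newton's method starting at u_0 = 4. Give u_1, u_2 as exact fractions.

g'(u) = 2u.
g(4) = −4, g'(4) = 8, so u_1 = 4 − (−4)/8 = 9/2.
g(9/2) = 1/4, g'(9/2) = 9, so u_2 = (9/2) − (1/4)/9 = 161/36.

u_1 = 9/2, u_2 = 161/36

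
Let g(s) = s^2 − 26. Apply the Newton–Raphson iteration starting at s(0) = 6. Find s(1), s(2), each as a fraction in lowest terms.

s(1) = 31/6, s(2) = 1897/372

g'(s) = 2s.
g(6) = 10, g'(6) = 12, so s(1) = 6 − 10/12 = 31/6.
g(31/6) = 25/36, g'(31/6) = 31/3, so s(2) = (31/6) − (25/36)/(31/3) = 1897/372.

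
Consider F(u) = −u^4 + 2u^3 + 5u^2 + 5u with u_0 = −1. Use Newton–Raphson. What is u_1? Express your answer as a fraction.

−2/5

F'(u) = −4u^3 + 6u^2 + 10u + 5.
F(−1) = −3, F'(−1) = 5, so u_1 = (−1) − (−3)/5 = −2/5.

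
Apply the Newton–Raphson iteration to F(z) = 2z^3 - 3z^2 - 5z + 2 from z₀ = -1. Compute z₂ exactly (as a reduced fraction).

F'(z) = 6z^2 - 6z - 5.
F(-1) = 2, F'(-1) = 7, so z₁ = (-1) - 2/7 = -9/7.
F(-9/7) = -268/343, F'(-9/7) = 619/49, so z₂ = (-9/7) - (-268/343)/(619/49) = -5303/4333.

-5303/4333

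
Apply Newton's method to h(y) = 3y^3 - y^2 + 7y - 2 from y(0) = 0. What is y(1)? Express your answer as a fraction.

h'(y) = 9y^2 - 2y + 7.
h(0) = -2, h'(0) = 7, so y(1) = 0 - (-2)/7 = 2/7.

2/7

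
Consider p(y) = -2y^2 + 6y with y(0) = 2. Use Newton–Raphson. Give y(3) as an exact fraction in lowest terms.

p'(y) = -4y + 6.
p(2) = 4, p'(2) = -2, so y(1) = 2 - 4/(-2) = 4.
p(4) = -8, p'(4) = -10, so y(2) = 4 - (-8)/(-10) = 16/5.
p(16/5) = -32/25, p'(16/5) = -34/5, so y(3) = (16/5) - (-32/25)/(-34/5) = 256/85.

256/85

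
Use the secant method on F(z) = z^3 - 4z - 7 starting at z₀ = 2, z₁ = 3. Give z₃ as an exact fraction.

F(2) = -7, F(3) = 8. z₂ = 3 - 8·(3 - 2)/(8 - (-7)) = 37/15.
F(3) = 8, F(37/15) = -6272/3375. z₃ = (37/15) - (-6272/3375)·((37/15) - 3)/((-6272/3375) - 8) = 10677/4159.

10677/4159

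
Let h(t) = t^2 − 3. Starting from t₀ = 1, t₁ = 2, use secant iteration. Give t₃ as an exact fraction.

h(1) = −2, h(2) = 1. t₂ = 2 − 1·(2 − 1)/(1 − (−2)) = 5/3.
h(2) = 1, h(5/3) = −2/9. t₃ = (5/3) − (−2/9)·((5/3) − 2)/((−2/9) − 1) = 19/11.

19/11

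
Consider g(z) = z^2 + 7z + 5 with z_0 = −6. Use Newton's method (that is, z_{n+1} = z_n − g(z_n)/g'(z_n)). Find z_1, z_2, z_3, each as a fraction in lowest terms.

g'(z) = 2z + 7.
g(−6) = −1, g'(−6) = −5, so z_1 = (−6) − (−1)/(−5) = −31/5.
g(−31/5) = 1/25, g'(−31/5) = −27/5, so z_2 = (−31/5) − (1/25)/(−27/5) = −836/135.
g(−836/135) = 1/18225, g'(−836/135) = −727/135, so z_3 = (−836/135) − (1/18225)/(−727/135) = −607771/98145.

z_1 = −31/5, z_2 = −836/135, z_3 = −607771/98145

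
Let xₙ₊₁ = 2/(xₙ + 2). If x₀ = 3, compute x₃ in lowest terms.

12/17

x₁ = 2/(3 + 2) = 2/5.
x₂ = 2/(2/5 + 2) = 5/6.
x₃ = 2/(5/6 + 2) = 12/17.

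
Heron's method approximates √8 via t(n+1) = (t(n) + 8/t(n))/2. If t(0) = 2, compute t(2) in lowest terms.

t(1) = (2 + 8/2)/2 = 3.
t(2) = (3 + 8/3)/2 = 17/6.

17/6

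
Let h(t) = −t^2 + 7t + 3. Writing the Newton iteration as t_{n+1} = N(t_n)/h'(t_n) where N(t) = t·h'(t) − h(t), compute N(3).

h'(t) = −2t + 7.
N(t) = t·h'(t) − h(t) = t·(−2t + 7) − (−t^2 + 7t + 3) = −t^2 − 3.
N(3) = −12.

−12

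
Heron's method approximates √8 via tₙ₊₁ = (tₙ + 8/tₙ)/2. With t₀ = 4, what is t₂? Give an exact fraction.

17/6

t₁ = (4 + 8/4)/2 = 3.
t₂ = (3 + 8/3)/2 = 17/6.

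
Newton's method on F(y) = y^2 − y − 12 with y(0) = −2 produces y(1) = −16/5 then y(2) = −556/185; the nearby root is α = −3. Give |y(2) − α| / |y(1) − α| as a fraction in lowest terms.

y(1) − α = −16/5 − (−3) = −16/5 + 3 = −1/5, so |y(1) − α| = 1/5.
y(2) − α = −556/185 − (−3) = −556/185 + 3 = −1/185, so |y(2) − α| = 1/185.
Ratio = (1/185) / (1/5) = 1/37.

1/37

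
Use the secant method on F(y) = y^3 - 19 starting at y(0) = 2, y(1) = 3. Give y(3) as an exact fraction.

22441/8443

F(2) = -11, F(3) = 8. y(2) = 3 - 8·(3 - 2)/(8 - (-11)) = 49/19.
F(3) = 8, F(49/19) = -12672/6859. y(3) = (49/19) - (-12672/6859)·((49/19) - 3)/((-12672/6859) - 8) = 22441/8443.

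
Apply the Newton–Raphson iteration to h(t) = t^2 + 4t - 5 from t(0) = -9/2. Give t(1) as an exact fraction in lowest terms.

-101/20

h'(t) = 2t + 4.
h(-9/2) = -11/4, h'(-9/2) = -5, so t(1) = (-9/2) - (-11/4)/(-5) = -101/20.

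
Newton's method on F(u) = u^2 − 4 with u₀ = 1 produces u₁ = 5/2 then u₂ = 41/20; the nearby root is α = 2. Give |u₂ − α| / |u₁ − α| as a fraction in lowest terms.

1/10

u₁ − α = 5/2 − 2 = 1/2, so |u₁ − α| = 1/2.
u₂ − α = 41/20 − 2 = 1/20, so |u₂ − α| = 1/20.
Ratio = (1/20) / (1/2) = 1/10.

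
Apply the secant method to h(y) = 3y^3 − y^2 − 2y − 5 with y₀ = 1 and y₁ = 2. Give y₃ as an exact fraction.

h(1) = −5, h(2) = 11. y₂ = 2 − 11·(2 − 1)/(11 − (−5)) = 21/16.
h(2) = 11, h(21/16) = −10505/4096. y₃ = (21/16) − (−10505/4096)·((21/16) − 2)/((−10505/4096) − 11) = 7286/5051.

7286/5051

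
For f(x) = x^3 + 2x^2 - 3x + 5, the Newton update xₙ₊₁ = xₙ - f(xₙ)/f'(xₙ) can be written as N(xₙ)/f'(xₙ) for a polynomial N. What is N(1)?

f'(x) = 3x^2 + 4x - 3.
N(x) = x·f'(x) - f(x) = x·(3x^2 + 4x - 3) - (x^3 + 2x^2 - 3x + 5) = 2x^3 + 2x^2 - 5.
N(1) = -1.

-1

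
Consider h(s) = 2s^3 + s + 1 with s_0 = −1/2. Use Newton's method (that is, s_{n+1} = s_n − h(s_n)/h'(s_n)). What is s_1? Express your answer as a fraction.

h'(s) = 6s^2 + 1.
h(−1/2) = 1/4, h'(−1/2) = 5/2, so s_1 = (−1/2) − (1/4)/(5/2) = −3/5.

−3/5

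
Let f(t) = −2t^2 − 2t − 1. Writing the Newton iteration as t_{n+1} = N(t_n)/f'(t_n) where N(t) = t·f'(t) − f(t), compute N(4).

−31

f'(t) = −4t − 2.
N(t) = t·f'(t) − f(t) = t·(−4t − 2) − (−2t^2 − 2t − 1) = −2t^2 + 1.
N(4) = −31.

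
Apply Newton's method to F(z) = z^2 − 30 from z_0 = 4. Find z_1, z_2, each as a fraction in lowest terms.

z_1 = 23/4, z_2 = 1009/184

F'(z) = 2z.
F(4) = −14, F'(4) = 8, so z_1 = 4 − (−14)/8 = 23/4.
F(23/4) = 49/16, F'(23/4) = 23/2, so z_2 = (23/4) − (49/16)/(23/2) = 1009/184.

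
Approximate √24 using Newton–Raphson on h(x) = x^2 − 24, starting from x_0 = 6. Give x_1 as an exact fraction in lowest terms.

h'(x) = 2x.
h(6) = 12, h'(6) = 12, so x_1 = 6 − 12/12 = 5.

5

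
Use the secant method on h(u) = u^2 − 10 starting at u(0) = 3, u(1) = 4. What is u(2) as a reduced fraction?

h(3) = −1, h(4) = 6. u(2) = 4 − 6·(4 − 3)/(6 − (−1)) = 22/7.

22/7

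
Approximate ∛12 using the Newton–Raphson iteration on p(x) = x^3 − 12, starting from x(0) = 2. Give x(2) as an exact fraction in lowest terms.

1010/441

p'(x) = 3x^2.
p(2) = −4, p'(2) = 12, so x(1) = 2 − (−4)/12 = 7/3.
p(7/3) = 19/27, p'(7/3) = 49/3, so x(2) = (7/3) − (19/27)/(49/3) = 1010/441.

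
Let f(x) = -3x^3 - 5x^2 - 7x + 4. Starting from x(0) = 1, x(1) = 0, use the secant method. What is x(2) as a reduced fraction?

4/15

f(1) = -11, f(0) = 4. x(2) = 0 - 4·(0 - 1)/(4 - (-11)) = 4/15.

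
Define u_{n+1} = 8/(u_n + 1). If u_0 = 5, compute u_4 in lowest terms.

u_1 = 8/(5 + 1) = 4/3.
u_2 = 8/(4/3 + 1) = 24/7.
u_3 = 8/(24/7 + 1) = 56/31.
u_4 = 8/(56/31 + 1) = 248/87.

248/87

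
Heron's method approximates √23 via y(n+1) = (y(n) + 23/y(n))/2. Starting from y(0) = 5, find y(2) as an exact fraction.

1151/240

y(1) = (5 + 23/5)/2 = 24/5.
y(2) = (24/5 + 23/(24/5))/2 = 1151/240.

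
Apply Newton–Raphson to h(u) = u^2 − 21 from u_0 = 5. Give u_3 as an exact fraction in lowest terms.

h'(u) = 2u.
h(5) = 4, h'(5) = 10, so u_1 = 5 − 4/10 = 23/5.
h(23/5) = 4/25, h'(23/5) = 46/5, so u_2 = (23/5) − (4/25)/(46/5) = 527/115.
h(527/115) = 4/13225, h'(527/115) = 1054/115, so u_3 = (527/115) − (4/13225)/(1054/115) = 277727/60605.

277727/60605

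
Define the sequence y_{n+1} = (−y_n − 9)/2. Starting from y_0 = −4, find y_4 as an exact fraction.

y_1 = (−(−4) − 9)/2 = −5/2.
y_2 = (−(−5/2) − 9)/2 = −13/4.
y_3 = (−(−13/4) − 9)/2 = −23/8.
y_4 = (−(−23/8) − 9)/2 = −49/16.

−49/16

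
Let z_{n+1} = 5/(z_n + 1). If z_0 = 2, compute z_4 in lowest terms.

z_1 = 5/(2 + 1) = 5/3.
z_2 = 5/(5/3 + 1) = 15/8.
z_3 = 5/(15/8 + 1) = 40/23.
z_4 = 5/(40/23 + 1) = 115/63.

115/63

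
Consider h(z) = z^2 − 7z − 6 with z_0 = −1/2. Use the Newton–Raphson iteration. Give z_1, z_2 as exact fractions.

h'(z) = 2z − 7.
h(−1/2) = −9/4, h'(−1/2) = −8, so z_1 = (−1/2) − (−9/4)/(−8) = −25/32.
h(−25/32) = 81/1024, h'(−25/32) = −137/16, so z_2 = (−25/32) − (81/1024)/(−137/16) = −6769/8768.

z_1 = −25/32, z_2 = −6769/8768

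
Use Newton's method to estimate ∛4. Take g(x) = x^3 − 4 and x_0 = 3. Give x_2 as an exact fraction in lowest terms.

117239/68121

g'(x) = 3x^2.
g(3) = 23, g'(3) = 27, so x_1 = 3 − 23/27 = 58/27.
g(58/27) = 116380/19683, g'(58/27) = 3364/243, so x_2 = (58/27) − (116380/19683)/(3364/243) = 117239/68121.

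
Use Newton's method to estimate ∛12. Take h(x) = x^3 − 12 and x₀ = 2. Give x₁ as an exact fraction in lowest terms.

7/3

h'(x) = 3x^2.
h(2) = −4, h'(2) = 12, so x₁ = 2 − (−4)/12 = 7/3.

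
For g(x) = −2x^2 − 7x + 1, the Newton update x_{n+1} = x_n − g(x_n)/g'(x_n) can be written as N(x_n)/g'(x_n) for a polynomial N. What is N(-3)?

g'(x) = −4x − 7.
N(x) = x·g'(x) − g(x) = x·(−4x − 7) − (−2x^2 − 7x + 1) = −2x^2 − 1.
N(-3) = −19.

−19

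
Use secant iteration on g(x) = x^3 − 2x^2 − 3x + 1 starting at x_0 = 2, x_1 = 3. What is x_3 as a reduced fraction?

g(2) = −5, g(3) = 1. x_2 = 3 − 1·(3 − 2)/(1 − (−5)) = 17/6.
g(3) = 1, g(17/6) = −175/216. x_3 = (17/6) − (−175/216)·((17/6) − 3)/((−175/216) − 1) = 1137/391.

1137/391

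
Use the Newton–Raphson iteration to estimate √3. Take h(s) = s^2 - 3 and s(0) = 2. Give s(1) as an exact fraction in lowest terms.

h'(s) = 2s.
h(2) = 1, h'(2) = 4, so s(1) = 2 - 1/4 = 7/4.

7/4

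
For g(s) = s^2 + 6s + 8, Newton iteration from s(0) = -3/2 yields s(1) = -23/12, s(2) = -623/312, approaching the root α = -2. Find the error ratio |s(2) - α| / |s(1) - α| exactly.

s(1) - α = -23/12 - (-2) = -23/12 + 2 = 1/12, so |s(1) - α| = 1/12.
s(2) - α = -623/312 - (-2) = -623/312 + 2 = 1/312, so |s(2) - α| = 1/312.
Ratio = (1/312) / (1/12) = 1/26.

1/26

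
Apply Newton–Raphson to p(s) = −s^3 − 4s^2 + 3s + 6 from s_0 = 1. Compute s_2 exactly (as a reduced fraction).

29/21

p'(s) = −3s^2 − 8s + 3.
p(1) = 4, p'(1) = −8, so s_1 = 1 − 4/(−8) = 3/2.
p(3/2) = −15/8, p'(3/2) = −63/4, so s_2 = (3/2) − (−15/8)/(−63/4) = 29/21.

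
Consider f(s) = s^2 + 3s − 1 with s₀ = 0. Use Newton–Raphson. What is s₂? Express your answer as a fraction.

f'(s) = 2s + 3.
f(0) = −1, f'(0) = 3, so s₁ = 0 − (−1)/3 = 1/3.
f(1/3) = 1/9, f'(1/3) = 11/3, so s₂ = (1/3) − (1/9)/(11/3) = 10/33.

10/33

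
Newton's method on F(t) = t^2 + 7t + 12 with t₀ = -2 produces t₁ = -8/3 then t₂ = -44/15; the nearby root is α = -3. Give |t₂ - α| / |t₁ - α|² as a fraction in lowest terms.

t₁ - α = -8/3 - (-3) = -8/3 + 3 = 1/3, so |t₁ - α| = 1/3.
t₂ - α = -44/15 - (-3) = -44/15 + 3 = 1/15, so |t₂ - α| = 1/15.
|t₁ - α|² = 1/9.
Ratio = (1/15) / (1/9) = 3/5.

3/5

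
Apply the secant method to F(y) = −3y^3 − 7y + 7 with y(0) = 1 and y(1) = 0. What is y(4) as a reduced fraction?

14127400/17941927

F(1) = −3, F(0) = 7. y(2) = 0 − 7·(0 − 1)/(7 − (−3)) = 7/10.
F(0) = 7, F(7/10) = 1071/1000. y(3) = (7/10) − (1071/1000)·((7/10) − 0)/((1071/1000) − 7) = 100/121.
F(7/10) = 1071/1000, F(100/121) = −847773/1771561. y(4) = (100/121) − (−847773/1771561)·((100/121) − (7/10))/((−847773/1771561) − (1071/1000)) = 14127400/17941927.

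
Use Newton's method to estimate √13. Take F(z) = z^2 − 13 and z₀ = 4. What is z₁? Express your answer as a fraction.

F'(z) = 2z.
F(4) = 3, F'(4) = 8, so z₁ = 4 − 3/8 = 29/8.

29/8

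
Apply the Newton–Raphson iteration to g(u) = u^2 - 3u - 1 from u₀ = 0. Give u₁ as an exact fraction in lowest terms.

g'(u) = 2u - 3.
g(0) = -1, g'(0) = -3, so u₁ = 0 - (-1)/(-3) = -1/3.

-1/3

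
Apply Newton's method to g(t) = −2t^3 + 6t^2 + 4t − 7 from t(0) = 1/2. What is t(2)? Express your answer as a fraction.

44119/49028

g'(t) = −6t^2 + 12t + 4.
g(1/2) = −15/4, g'(1/2) = 17/2, so t(1) = (1/2) − (−15/4)/(17/2) = 16/17.
g(16/17) = 2025/4913, g'(16/17) = 2884/289, so t(2) = (16/17) − (2025/4913)/(2884/289) = 44119/49028.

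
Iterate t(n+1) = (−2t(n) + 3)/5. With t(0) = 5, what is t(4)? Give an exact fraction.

t(1) = (−2·5 + 3)/5 = −7/5.
t(2) = (−2·(−7/5) + 3)/5 = 29/25.
t(3) = (−2·(29/25) + 3)/5 = 17/125.
t(4) = (−2·(17/125) + 3)/5 = 341/625.

341/625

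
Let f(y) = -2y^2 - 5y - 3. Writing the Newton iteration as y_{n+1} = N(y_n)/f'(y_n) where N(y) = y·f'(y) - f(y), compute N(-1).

f'(y) = -4y - 5.
N(y) = y·f'(y) - f(y) = y·(-4y - 5) - (-2y^2 - 5y - 3) = -2y^2 + 3.
N(-1) = 1.

1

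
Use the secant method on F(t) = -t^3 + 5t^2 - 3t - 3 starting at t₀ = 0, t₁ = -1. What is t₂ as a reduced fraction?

F(0) = -3, F(-1) = 6. t₂ = (-1) - 6·((-1) - 0)/(6 - (-3)) = -1/3.

-1/3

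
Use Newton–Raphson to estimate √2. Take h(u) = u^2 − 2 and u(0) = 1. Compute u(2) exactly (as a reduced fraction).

17/12

h'(u) = 2u.
h(1) = −1, h'(1) = 2, so u(1) = 1 − (−1)/2 = 3/2.
h(3/2) = 1/4, h'(3/2) = 3, so u(2) = (3/2) − (1/4)/3 = 17/12.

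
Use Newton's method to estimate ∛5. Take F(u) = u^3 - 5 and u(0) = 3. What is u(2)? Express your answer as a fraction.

509173/281961

F'(u) = 3u^2.
F(3) = 22, F'(3) = 27, so u(1) = 3 - 22/27 = 59/27.
F(59/27) = 106964/19683, F'(59/27) = 3481/243, so u(2) = (59/27) - (106964/19683)/(3481/243) = 509173/281961.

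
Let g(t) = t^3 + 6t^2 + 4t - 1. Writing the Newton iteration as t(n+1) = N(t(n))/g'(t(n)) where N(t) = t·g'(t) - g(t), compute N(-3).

1

g'(t) = 3t^2 + 12t + 4.
N(t) = t·g'(t) - g(t) = t·(3t^2 + 12t + 4) - (t^3 + 6t^2 + 4t - 1) = 2t^3 + 6t^2 + 1.
N(-3) = 1.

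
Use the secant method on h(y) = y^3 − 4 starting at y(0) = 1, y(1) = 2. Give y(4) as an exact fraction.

h(1) = −3, h(2) = 4. y(2) = 2 − 4·(2 − 1)/(4 − (−3)) = 10/7.
h(2) = 4, h(10/7) = −372/343. y(3) = (10/7) − (−372/343)·((10/7) − 2)/((−372/343) − 4) = 169/109.
h(10/7) = −372/343, h(169/109) = −353307/1295029. y(4) = (169/109) − (−353307/1295029)·((169/109) − (10/7))/((−353307/1295029) − (−372/343)) = 2056682/1292353.

2056682/1292353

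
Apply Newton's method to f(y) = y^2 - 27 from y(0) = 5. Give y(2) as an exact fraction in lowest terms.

f'(y) = 2y.
f(5) = -2, f'(5) = 10, so y(1) = 5 - (-2)/10 = 26/5.
f(26/5) = 1/25, f'(26/5) = 52/5, so y(2) = (26/5) - (1/25)/(52/5) = 1351/260.

1351/260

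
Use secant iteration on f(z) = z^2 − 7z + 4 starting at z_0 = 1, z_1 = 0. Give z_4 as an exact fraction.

f(1) = −2, f(0) = 4. z_2 = 0 − 4·(0 − 1)/(4 − (−2)) = 2/3.
f(0) = 4, f(2/3) = −2/9. z_3 = (2/3) − (−2/9)·((2/3) − 0)/((−2/9) − 4) = 12/19.
f(2/3) = −2/9, f(12/19) = −8/361. z_4 = (12/19) − (−8/361)·((12/19) − (2/3))/((−8/361) − (−2/9)) = 204/325.

204/325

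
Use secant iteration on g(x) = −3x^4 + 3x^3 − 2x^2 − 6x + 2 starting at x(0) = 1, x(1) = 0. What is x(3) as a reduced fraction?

g(1) = −6, g(0) = 2. x(2) = 0 − 2·(0 − 1)/(2 − (−6)) = 1/4.
g(0) = 2, g(1/4) = 105/256. x(3) = (1/4) − (105/256)·((1/4) − 0)/((105/256) − 2) = 128/407.

128/407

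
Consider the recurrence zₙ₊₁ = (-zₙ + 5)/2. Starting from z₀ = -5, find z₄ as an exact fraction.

z₁ = (-(-5) + 5)/2 = 5.
z₂ = (-5 + 5)/2 = 0.
z₃ = (-0 + 5)/2 = 5/2.
z₄ = (-(5/2) + 5)/2 = 5/4.

5/4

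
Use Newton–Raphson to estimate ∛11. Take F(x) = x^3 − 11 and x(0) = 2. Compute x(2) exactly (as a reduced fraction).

1081/486

F'(x) = 3x^2.
F(2) = −3, F'(2) = 12, so x(1) = 2 − (−3)/12 = 9/4.
F(9/4) = 25/64, F'(9/4) = 243/16, so x(2) = (9/4) − (25/64)/(243/16) = 1081/486.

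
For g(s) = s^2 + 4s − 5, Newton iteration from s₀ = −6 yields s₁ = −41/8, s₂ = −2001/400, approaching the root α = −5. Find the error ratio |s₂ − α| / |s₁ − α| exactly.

s₁ − α = −41/8 − (−5) = −41/8 + 5 = −1/8, so |s₁ − α| = 1/8.
s₂ − α = −2001/400 − (−5) = −2001/400 + 5 = −1/400, so |s₂ − α| = 1/400.
Ratio = (1/400) / (1/8) = 1/50.

1/50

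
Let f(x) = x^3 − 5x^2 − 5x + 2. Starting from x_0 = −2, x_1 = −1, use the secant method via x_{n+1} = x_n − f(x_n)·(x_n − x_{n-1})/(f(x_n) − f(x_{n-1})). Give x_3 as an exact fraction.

−2738/2449

f(−2) = −16, f(−1) = 1. x_2 = (−1) − 1·((−1) − (−2))/(1 − (−16)) = −18/17.
f(−1) = 1, f(−18/17) = 2464/4913. x_3 = (−18/17) − (2464/4913)·((−18/17) − (−1))/((2464/4913) − 1) = −2738/2449.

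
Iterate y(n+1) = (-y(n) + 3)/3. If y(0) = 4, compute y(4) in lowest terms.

y(1) = (-4 + 3)/3 = -1/3.
y(2) = (-(-1/3) + 3)/3 = 10/9.
y(3) = (-(10/9) + 3)/3 = 17/27.
y(4) = (-(17/27) + 3)/3 = 64/81.

64/81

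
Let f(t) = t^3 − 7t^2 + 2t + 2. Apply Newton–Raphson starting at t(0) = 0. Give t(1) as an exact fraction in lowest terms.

f'(t) = 3t^2 − 14t + 2.
f(0) = 2, f'(0) = 2, so t(1) = 0 − 2/2 = −1.

−1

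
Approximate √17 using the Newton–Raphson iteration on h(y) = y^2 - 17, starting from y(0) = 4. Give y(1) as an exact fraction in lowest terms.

33/8

h'(y) = 2y.
h(4) = -1, h'(4) = 8, so y(1) = 4 - (-1)/8 = 33/8.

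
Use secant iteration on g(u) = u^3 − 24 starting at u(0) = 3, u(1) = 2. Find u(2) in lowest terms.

g(3) = 3, g(2) = −16. u(2) = 2 − (−16)·(2 − 3)/((−16) − 3) = 54/19.

54/19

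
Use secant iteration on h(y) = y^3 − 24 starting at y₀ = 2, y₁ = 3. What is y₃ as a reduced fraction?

h(2) = −16, h(3) = 3. y₂ = 3 − 3·(3 − 2)/(3 − (−16)) = 54/19.
h(3) = 3, h(54/19) = −7152/6859. y₃ = (54/19) − (−7152/6859)·((54/19) − 3)/((−7152/6859) − 3) = 8882/3081.

8882/3081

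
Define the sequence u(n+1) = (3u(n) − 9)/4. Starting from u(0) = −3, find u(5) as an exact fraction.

u(1) = (3·(−3) − 9)/4 = −9/2.
u(2) = (3·(−9/2) − 9)/4 = −45/8.
u(3) = (3·(−45/8) − 9)/4 = −207/32.
u(4) = (3·(−207/32) − 9)/4 = −909/128.
u(5) = (3·(−909/128) − 9)/4 = −3879/512.

−3879/512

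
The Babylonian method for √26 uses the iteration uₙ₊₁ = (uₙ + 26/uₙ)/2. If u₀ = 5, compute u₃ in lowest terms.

u₁ = (5 + 26/5)/2 = 51/10.
u₂ = (51/10 + 26/(51/10))/2 = 5201/1020.
u₃ = (5201/1020 + 26/(5201/1020))/2 = 54100801/10610040.

54100801/10610040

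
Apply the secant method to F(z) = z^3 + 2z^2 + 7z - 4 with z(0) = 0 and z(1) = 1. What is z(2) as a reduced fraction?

F(0) = -4, F(1) = 6. z(2) = 1 - 6·(1 - 0)/(6 - (-4)) = 2/5.

2/5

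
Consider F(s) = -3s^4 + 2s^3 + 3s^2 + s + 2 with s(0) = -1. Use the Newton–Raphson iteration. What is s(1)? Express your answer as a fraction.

F'(s) = -12s^3 + 6s^2 + 6s + 1.
F(-1) = -1, F'(-1) = 13, so s(1) = (-1) - (-1)/13 = -12/13.

-12/13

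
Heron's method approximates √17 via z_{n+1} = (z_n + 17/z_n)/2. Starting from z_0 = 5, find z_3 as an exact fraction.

z_1 = (5 + 17/5)/2 = 21/5.
z_2 = (21/5 + 17/(21/5))/2 = 433/105.
z_3 = (433/105 + 17/(433/105))/2 = 187457/45465.

187457/45465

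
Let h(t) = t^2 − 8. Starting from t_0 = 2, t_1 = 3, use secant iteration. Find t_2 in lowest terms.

h(2) = −4, h(3) = 1. t_2 = 3 − 1·(3 − 2)/(1 − (−4)) = 14/5.

14/5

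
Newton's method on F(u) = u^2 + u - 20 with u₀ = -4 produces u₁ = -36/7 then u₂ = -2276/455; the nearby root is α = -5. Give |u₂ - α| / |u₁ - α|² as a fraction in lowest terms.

7/65

u₁ - α = -36/7 - (-5) = -36/7 + 5 = -1/7, so |u₁ - α| = 1/7.
u₂ - α = -2276/455 - (-5) = -2276/455 + 5 = -1/455, so |u₂ - α| = 1/455.
|u₁ - α|² = 1/49.
Ratio = (1/455) / (1/49) = 7/65.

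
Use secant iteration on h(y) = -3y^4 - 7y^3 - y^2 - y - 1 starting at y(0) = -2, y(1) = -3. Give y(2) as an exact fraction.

-137/66

h(-2) = 5, h(-3) = -61. y(2) = (-3) - (-61)·((-3) - (-2))/((-61) - 5) = -137/66.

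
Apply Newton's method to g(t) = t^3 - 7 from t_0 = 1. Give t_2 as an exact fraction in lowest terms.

61/27

g'(t) = 3t^2.
g(1) = -6, g'(1) = 3, so t_1 = 1 - (-6)/3 = 3.
g(3) = 20, g'(3) = 27, so t_2 = 3 - 20/27 = 61/27.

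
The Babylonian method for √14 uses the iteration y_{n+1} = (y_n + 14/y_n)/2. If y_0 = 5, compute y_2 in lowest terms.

y_1 = (5 + 14/5)/2 = 39/10.
y_2 = (39/10 + 14/(39/10))/2 = 2921/780.

2921/780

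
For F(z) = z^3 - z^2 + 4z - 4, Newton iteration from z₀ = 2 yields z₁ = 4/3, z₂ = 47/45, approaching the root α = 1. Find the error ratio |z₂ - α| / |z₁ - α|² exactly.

z₁ - α = 4/3 - 1 = 1/3, so |z₁ - α| = 1/3.
z₂ - α = 47/45 - 1 = 2/45, so |z₂ - α| = 2/45.
|z₁ - α|² = 1/9.
Ratio = (2/45) / (1/9) = 2/5.

2/5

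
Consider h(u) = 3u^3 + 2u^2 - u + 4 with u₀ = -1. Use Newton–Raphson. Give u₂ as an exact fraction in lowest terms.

-44/27

h'(u) = 9u^2 + 4u - 1.
h(-1) = 4, h'(-1) = 4, so u₁ = (-1) - 4/4 = -2.
h(-2) = -10, h'(-2) = 27, so u₂ = (-2) - (-10)/27 = -44/27.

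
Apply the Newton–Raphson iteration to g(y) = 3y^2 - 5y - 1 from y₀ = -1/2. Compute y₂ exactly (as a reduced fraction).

g'(y) = 6y - 5.
g(-1/2) = 9/4, g'(-1/2) = -8, so y₁ = (-1/2) - (9/4)/(-8) = -7/32.
g(-7/32) = 243/1024, g'(-7/32) = -101/16, so y₂ = (-7/32) - (243/1024)/(-101/16) = -1171/6464.

-1171/6464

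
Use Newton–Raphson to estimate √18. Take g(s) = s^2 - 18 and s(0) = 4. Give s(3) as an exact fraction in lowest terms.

665857/156944

g'(s) = 2s.
g(4) = -2, g'(4) = 8, so s(1) = 4 - (-2)/8 = 17/4.
g(17/4) = 1/16, g'(17/4) = 17/2, so s(2) = (17/4) - (1/16)/(17/2) = 577/136.
g(577/136) = 1/18496, g'(577/136) = 577/68, so s(3) = (577/136) - (1/18496)/(577/68) = 665857/156944.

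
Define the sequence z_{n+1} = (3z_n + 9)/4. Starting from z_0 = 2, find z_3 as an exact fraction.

z_1 = (3·2 + 9)/4 = 15/4.
z_2 = (3·(15/4) + 9)/4 = 81/16.
z_3 = (3·(81/16) + 9)/4 = 387/64.

387/64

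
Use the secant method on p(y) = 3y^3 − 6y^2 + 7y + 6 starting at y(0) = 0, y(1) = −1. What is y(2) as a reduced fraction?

−3/8

p(0) = 6, p(−1) = −10. y(2) = (−1) − (−10)·((−1) − 0)/((−10) − 6) = −3/8.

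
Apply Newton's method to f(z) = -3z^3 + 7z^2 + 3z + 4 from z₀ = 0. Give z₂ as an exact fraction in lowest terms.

-68/95

f'(z) = -9z^2 + 14z + 3.
f(0) = 4, f'(0) = 3, so z₁ = 0 - 4/3 = -4/3.
f(-4/3) = 176/9, f'(-4/3) = -95/3, so z₂ = (-4/3) - (176/9)/(-95/3) = -68/95.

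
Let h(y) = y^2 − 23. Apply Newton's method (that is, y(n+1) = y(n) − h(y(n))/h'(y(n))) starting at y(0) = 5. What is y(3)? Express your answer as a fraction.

2649601/552480

h'(y) = 2y.
h(5) = 2, h'(5) = 10, so y(1) = 5 − 2/10 = 24/5.
h(24/5) = 1/25, h'(24/5) = 48/5, so y(2) = (24/5) − (1/25)/(48/5) = 1151/240.
h(1151/240) = 1/57600, h'(1151/240) = 1151/120, so y(3) = (1151/240) − (1/57600)/(1151/120) = 2649601/552480.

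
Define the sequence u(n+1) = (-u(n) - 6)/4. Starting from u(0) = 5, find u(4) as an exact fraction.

u(1) = (-5 - 6)/4 = -11/4.
u(2) = (-(-11/4) - 6)/4 = -13/16.
u(3) = (-(-13/16) - 6)/4 = -83/64.
u(4) = (-(-83/64) - 6)/4 = -301/256.

-301/256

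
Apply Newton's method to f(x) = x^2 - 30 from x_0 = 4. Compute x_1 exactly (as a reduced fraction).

23/4

f'(x) = 2x.
f(4) = -14, f'(4) = 8, so x_1 = 4 - (-14)/8 = 23/4.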